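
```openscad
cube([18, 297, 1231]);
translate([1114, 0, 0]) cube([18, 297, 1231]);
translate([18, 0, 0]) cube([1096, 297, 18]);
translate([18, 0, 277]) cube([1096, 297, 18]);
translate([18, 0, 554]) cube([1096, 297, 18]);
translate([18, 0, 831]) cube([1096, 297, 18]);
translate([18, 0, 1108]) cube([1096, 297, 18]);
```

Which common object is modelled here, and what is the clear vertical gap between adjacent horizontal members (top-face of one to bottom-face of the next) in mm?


A bookshelf. The clear shelf gap is 259 mm.

Two tall side panels with 5 horizontal boards between them — a bookshelf. The first two shelf undersides are at z = 0 and z = 277; with shelf thickness 18, the clear gap is 277 − 0 − 18 = 259 mm.


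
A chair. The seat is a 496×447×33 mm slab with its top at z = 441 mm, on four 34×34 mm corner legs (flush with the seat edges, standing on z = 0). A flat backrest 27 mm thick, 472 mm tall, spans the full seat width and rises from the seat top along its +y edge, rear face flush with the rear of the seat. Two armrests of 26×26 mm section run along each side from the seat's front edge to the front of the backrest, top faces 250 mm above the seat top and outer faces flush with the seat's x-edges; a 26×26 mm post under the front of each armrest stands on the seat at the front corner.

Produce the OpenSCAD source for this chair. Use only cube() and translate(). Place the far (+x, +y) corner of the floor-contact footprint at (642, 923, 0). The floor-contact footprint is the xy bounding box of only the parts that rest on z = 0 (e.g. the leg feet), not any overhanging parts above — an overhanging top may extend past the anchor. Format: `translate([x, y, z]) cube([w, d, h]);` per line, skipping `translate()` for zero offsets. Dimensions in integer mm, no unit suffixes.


translate([146, 476, 408]) cube([496, 447, 33]);
translate([146, 476, 0]) cube([34, 34, 408]);
translate([608, 476, 0]) cube([34, 34, 408]);
translate([146, 889, 0]) cube([34, 34, 408]);
translate([608, 889, 0]) cube([34, 34, 408]);
translate([146, 896, 441]) cube([496, 27, 472]);
translate([146, 476, 665]) cube([26, 420, 26]);
translate([616, 476, 665]) cube([26, 420, 26]);
translate([146, 476, 441]) cube([26, 26, 224]);
translate([616, 476, 441]) cube([26, 26, 224]);


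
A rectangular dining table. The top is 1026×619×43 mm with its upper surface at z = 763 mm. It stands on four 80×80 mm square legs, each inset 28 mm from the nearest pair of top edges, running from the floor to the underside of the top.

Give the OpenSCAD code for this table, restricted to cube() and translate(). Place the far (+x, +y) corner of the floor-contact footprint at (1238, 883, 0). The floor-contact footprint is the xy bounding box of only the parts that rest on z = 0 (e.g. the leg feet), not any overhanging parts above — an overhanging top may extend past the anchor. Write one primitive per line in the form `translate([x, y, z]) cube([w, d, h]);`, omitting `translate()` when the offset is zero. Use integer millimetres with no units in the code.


translate([240, 292, 720]) cube([1026, 619, 43]);
translate([268, 320, 0]) cube([80, 80, 720]);
translate([1158, 320, 0]) cube([80, 80, 720]);
translate([268, 803, 0]) cube([80, 80, 720]);
translate([1158, 803, 0]) cube([80, 80, 720]);


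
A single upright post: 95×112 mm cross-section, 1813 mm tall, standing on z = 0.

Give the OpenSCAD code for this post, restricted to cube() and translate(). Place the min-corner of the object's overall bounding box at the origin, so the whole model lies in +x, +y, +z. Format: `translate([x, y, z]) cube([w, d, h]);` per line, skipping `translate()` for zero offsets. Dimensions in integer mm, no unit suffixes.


cube([95, 112, 1813]);


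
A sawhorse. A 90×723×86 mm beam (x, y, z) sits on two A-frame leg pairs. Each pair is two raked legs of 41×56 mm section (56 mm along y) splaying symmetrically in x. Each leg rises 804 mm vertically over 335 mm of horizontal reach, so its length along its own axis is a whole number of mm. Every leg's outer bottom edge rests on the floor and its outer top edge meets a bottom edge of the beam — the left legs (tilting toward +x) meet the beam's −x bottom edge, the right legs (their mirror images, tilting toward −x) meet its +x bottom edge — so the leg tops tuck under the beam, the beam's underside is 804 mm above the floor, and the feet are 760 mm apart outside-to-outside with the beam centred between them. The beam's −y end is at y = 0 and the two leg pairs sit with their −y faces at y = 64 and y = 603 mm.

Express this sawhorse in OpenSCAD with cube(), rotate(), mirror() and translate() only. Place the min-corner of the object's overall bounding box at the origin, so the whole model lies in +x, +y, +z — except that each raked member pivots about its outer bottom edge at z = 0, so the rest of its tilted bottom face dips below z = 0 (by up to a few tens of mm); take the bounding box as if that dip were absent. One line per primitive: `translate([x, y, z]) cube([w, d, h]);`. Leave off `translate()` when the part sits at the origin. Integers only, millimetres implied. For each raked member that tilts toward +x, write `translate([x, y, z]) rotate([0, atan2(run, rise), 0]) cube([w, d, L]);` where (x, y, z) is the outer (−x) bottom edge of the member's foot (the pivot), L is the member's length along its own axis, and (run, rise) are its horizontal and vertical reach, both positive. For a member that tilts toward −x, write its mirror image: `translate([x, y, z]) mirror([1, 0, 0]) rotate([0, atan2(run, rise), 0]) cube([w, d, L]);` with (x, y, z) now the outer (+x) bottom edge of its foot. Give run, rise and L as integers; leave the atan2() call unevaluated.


// leg length = √(335² + 804²) = 871
// right-leg outer foot x = 2·335 + 90 = 760
// beam min-corner = (335, 0, 804)
translate([335, 0, 804]) cube([90, 723, 86]);
translate([0, 64, 0]) rotate([0, atan2(335, 804), 0]) cube([41, 56, 871]);
translate([760, 64, 0]) mirror([1, 0, 0]) rotate([0, atan2(335, 804), 0]) cube([41, 56, 871]);
translate([0, 603, 0]) rotate([0, atan2(335, 804), 0]) cube([41, 56, 871]);
translate([760, 603, 0]) mirror([1, 0, 0]) rotate([0, atan2(335, 804), 0]) cube([41, 56, 871]);


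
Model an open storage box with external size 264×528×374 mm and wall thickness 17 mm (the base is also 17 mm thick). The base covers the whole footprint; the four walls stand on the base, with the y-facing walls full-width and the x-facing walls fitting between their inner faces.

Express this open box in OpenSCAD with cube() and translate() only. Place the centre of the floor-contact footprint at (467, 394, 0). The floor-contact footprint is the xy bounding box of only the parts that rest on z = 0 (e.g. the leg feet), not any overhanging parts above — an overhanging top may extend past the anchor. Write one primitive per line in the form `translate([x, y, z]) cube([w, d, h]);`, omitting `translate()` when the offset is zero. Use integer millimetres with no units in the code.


translate([335, 130, 0]) cube([264, 528, 17]);
translate([335, 130, 17]) cube([264, 17, 357]);
translate([335, 641, 17]) cube([264, 17, 357]);
translate([335, 147, 17]) cube([17, 494, 357]);
translate([582, 147, 17]) cube([17, 494, 357]);


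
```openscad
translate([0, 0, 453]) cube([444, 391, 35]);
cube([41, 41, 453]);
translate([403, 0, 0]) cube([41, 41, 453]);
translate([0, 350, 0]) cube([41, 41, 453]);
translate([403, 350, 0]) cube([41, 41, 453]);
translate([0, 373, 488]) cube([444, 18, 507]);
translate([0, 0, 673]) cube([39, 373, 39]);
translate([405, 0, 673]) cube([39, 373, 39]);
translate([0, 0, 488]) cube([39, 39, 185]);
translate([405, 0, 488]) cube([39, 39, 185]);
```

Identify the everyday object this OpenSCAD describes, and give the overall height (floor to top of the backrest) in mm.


A chair. The overall height is 995 mm.

A slab on four corner posts with a tall panel at the back — a chair. The seat slab sits at z = 453 with thickness 35, and the 507 mm backrest starts at the seat top, so the overall height is 453 + 35 + 507 = 995 mm.


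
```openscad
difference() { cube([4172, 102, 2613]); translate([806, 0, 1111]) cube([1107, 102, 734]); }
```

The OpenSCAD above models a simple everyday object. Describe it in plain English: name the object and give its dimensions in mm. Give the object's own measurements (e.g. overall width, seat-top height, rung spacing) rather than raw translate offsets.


A wall 4172 mm long (x), 102 mm thick (y), 2613 mm tall, with a rectangular window opening cut through it. The opening is 1107 mm wide and 734 mm tall; its sill is at z = 1111 mm and its near (−x) edge is 806 mm from the wall's −x end. The opening passes through the full wall thickness.


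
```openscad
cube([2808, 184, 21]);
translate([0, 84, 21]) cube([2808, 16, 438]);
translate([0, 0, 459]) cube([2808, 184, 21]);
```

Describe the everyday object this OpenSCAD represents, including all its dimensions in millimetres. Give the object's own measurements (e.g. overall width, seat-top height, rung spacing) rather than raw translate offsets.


An I-beam lying along x, 2808 mm long. Overall section height 480 mm. Two flanges 184 mm wide (y) and 21 mm thick, one on the floor and one at the top; a web 16 mm thick runs between them, centred on the flange width.


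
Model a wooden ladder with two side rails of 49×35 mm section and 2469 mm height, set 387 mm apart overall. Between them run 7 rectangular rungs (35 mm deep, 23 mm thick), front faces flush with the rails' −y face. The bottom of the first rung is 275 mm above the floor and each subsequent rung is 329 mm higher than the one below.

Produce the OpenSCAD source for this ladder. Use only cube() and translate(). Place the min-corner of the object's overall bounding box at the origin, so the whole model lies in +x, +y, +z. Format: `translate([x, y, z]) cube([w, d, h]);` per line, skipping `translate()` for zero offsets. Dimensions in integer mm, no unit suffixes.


cube([49, 35, 2469]);
translate([338, 0, 0]) cube([49, 35, 2469]);
translate([49, 0, 275]) cube([289, 35, 23]);
translate([49, 0, 604]) cube([289, 35, 23]);
translate([49, 0, 933]) cube([289, 35, 23]);
translate([49, 0, 1262]) cube([289, 35, 23]);
translate([49, 0, 1591]) cube([289, 35, 23]);
translate([49, 0, 1920]) cube([289, 35, 23]);
translate([49, 0, 2249]) cube([289, 35, 23]);


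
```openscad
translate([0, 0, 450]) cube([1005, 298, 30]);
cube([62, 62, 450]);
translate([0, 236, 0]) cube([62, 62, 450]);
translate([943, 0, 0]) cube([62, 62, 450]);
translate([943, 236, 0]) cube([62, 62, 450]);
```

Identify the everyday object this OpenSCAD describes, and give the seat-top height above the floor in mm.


A bench. The seat-top height is 480 mm.

A long slab on four corner posts — a bench. The slab sits at z = 450 with thickness 30, so the top is 450 + 30 = 480 mm.


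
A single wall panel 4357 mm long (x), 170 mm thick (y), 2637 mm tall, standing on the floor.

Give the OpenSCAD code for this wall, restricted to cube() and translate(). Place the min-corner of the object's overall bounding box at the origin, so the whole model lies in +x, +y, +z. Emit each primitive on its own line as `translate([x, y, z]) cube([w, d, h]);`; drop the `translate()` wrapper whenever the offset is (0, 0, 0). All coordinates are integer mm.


cube([4357, 170, 2637]);


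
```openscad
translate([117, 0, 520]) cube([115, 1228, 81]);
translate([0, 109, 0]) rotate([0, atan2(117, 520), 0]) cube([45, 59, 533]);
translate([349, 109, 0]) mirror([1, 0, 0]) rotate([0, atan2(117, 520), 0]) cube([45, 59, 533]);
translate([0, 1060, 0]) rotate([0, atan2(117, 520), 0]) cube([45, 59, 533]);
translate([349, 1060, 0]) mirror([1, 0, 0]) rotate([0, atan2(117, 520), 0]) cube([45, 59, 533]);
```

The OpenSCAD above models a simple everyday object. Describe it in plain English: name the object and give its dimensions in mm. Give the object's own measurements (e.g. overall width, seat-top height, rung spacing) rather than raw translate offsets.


A sawhorse. A 115×1228×81 mm beam (x, y, z) sits on two A-frame leg pairs. Each pair is two raked legs of 45×59 mm section (59 mm along y) splaying symmetrically in x. Each leg rises 520 mm vertically over 117 mm of horizontal reach and is 533 mm long along its own axis. Every leg's outer bottom edge rests on the floor and its outer top edge meets a bottom edge of the beam — the left legs (tilting toward +x) meet the beam's −x bottom edge, the right legs (their mirror images, tilting toward −x) meet its +x bottom edge — so the leg tops tuck under the beam, the beam's underside is 520 mm above the floor, and the feet are 349 mm apart outside-to-outside with the beam centred between them. The two leg pairs are set in 109 mm from either end of the beam.


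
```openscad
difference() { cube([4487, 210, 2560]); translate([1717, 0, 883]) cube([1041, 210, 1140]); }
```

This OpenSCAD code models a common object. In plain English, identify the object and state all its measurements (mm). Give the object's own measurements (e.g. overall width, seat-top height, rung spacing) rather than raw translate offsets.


A wall 4487 mm long (x), 210 mm thick (y), 2560 mm tall, with a rectangular window opening cut through it. The opening is 1041 mm wide and 1140 mm tall; its sill is at z = 883 mm and its near (−x) edge is 1717 mm from the wall's −x end. The opening passes through the full wall thickness.


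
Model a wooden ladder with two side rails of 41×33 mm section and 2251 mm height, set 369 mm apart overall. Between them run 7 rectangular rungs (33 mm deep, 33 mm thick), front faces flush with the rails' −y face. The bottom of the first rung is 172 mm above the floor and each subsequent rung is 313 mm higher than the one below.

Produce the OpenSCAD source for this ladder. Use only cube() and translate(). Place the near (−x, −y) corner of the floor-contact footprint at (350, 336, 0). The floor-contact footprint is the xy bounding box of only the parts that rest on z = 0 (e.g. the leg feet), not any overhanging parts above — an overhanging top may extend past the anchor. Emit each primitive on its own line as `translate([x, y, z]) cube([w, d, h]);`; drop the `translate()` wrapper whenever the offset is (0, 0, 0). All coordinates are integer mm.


translate([350, 336, 0]) cube([41, 33, 2251]);
translate([678, 336, 0]) cube([41, 33, 2251]);
translate([391, 336, 172]) cube([287, 33, 33]);
translate([391, 336, 485]) cube([287, 33, 33]);
translate([391, 336, 798]) cube([287, 33, 33]);
translate([391, 336, 1111]) cube([287, 33, 33]);
translate([391, 336, 1424]) cube([287, 33, 33]);
translate([391, 336, 1737]) cube([287, 33, 33]);
translate([391, 336, 2050]) cube([287, 33, 33]);


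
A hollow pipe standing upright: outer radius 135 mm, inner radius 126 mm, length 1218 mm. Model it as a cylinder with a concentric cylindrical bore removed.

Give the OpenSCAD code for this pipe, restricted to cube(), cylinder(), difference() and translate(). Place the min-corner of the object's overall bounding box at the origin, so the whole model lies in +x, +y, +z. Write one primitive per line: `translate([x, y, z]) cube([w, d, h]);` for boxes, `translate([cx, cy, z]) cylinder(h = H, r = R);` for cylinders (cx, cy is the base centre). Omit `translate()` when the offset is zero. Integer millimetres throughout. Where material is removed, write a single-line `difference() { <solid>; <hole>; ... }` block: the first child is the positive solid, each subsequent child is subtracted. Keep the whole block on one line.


difference() { translate([135, 135, 0]) cylinder(h = 1218, r = 135); translate([135, 135, 0]) cylinder(h = 1218, r = 126); }


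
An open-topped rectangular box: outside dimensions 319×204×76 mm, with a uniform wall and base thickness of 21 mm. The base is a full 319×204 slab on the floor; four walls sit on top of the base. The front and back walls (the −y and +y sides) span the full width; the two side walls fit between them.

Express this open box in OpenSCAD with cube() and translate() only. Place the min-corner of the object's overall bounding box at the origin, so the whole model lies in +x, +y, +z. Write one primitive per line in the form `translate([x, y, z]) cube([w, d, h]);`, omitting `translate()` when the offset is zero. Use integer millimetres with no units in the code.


cube([319, 204, 21]);
translate([0, 0, 21]) cube([319, 21, 55]);
translate([0, 183, 21]) cube([319, 21, 55]);
translate([0, 21, 21]) cube([21, 162, 55]);
translate([298, 21, 21]) cube([21, 162, 55]);


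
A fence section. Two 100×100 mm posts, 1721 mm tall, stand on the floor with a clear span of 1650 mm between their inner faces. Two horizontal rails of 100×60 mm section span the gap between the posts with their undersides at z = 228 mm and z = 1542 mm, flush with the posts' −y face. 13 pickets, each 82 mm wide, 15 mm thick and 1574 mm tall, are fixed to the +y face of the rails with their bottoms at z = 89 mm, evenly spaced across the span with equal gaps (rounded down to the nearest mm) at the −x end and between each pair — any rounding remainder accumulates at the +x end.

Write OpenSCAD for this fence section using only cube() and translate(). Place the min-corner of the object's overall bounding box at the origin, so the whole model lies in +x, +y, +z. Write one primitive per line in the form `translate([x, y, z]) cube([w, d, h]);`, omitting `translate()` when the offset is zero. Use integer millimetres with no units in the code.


cube([100, 100, 1721]);
translate([1750, 0, 0]) cube([100, 100, 1721]);
translate([100, 0, 228]) cube([1650, 100, 60]);
translate([100, 0, 1542]) cube([1650, 100, 60]);
translate([141, 100, 89]) cube([82, 15, 1574]);
translate([264, 100, 89]) cube([82, 15, 1574]);
translate([387, 100, 89]) cube([82, 15, 1574]);
translate([510, 100, 89]) cube([82, 15, 1574]);
translate([633, 100, 89]) cube([82, 15, 1574]);
translate([756, 100, 89]) cube([82, 15, 1574]);
translate([879, 100, 89]) cube([82, 15, 1574]);
translate([1002, 100, 89]) cube([82, 15, 1574]);
translate([1125, 100, 89]) cube([82, 15, 1574]);
translate([1248, 100, 89]) cube([82, 15, 1574]);
translate([1371, 100, 89]) cube([82, 15, 1574]);
translate([1494, 100, 89]) cube([82, 15, 1574]);
translate([1617, 100, 89]) cube([82, 15, 1574]);


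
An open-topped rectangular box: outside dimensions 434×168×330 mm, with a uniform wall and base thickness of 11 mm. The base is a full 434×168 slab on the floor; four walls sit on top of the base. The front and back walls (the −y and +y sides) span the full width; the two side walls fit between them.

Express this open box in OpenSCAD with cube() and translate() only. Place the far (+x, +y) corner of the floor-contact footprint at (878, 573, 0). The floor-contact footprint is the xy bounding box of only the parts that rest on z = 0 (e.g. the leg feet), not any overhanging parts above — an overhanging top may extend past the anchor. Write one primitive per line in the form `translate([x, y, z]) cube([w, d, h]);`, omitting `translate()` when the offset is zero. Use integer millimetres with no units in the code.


translate([444, 405, 0]) cube([434, 168, 11]);
translate([444, 405, 11]) cube([434, 11, 319]);
translate([444, 562, 11]) cube([434, 11, 319]);
translate([444, 416, 11]) cube([11, 146, 319]);
translate([867, 416, 11]) cube([11, 146, 319]);


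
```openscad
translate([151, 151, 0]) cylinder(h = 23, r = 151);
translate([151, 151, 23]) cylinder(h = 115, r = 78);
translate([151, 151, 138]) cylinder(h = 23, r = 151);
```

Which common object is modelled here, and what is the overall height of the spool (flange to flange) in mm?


A spool. The overall height is 161 mm.

Three coaxial cylinders, large–small–large — a spool. Two 23 mm flanges and a 115 mm core give 23 + 115 + 23 = 161 mm.


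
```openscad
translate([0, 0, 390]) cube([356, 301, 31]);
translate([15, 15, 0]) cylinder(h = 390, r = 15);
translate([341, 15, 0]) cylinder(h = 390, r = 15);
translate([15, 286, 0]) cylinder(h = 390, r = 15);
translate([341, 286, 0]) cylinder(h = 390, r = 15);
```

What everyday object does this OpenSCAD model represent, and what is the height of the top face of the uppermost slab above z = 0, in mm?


A stool. The seat height is 421 mm.

A 356×301×31 slab at z = 390 on four corner cylinders — a stool. The seat top is 390 + 31 = 421 mm.


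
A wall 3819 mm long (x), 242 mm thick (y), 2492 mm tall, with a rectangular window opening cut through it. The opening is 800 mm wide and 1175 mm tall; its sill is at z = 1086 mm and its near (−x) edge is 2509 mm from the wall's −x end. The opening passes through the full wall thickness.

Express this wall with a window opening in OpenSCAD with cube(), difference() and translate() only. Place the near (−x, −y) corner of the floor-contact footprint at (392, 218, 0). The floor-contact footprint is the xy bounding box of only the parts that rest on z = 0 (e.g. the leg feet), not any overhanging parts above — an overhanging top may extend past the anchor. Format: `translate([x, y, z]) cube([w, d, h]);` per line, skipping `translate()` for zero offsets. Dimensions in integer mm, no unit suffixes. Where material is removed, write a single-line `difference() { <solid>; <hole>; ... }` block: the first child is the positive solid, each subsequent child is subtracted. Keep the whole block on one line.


difference() { translate([392, 218, 0]) cube([3819, 242, 2492]); translate([2901, 218, 1086]) cube([800, 242, 1175]); }


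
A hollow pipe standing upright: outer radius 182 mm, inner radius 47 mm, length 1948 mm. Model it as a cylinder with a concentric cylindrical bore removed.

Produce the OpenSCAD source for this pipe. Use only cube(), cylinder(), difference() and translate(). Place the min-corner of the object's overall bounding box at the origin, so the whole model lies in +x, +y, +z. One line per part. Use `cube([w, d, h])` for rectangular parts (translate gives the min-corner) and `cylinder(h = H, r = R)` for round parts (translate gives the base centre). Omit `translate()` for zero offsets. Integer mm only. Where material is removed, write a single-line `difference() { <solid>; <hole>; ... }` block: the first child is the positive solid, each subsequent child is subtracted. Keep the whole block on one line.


difference() { translate([182, 182, 0]) cylinder(h = 1948, r = 182); translate([182, 182, 0]) cylinder(h = 1948, r = 47); }


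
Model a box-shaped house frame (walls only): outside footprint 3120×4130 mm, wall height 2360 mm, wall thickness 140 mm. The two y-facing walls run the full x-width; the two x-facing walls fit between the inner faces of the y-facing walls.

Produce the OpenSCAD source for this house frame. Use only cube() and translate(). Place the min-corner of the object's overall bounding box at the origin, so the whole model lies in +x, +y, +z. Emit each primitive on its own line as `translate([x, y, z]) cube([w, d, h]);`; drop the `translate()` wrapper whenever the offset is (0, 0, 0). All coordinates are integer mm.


cube([3120, 140, 2360]);
translate([0, 3990, 0]) cube([3120, 140, 2360]);
translate([0, 140, 0]) cube([140, 3850, 2360]);
translate([2980, 140, 0]) cube([140, 3850, 2360]);


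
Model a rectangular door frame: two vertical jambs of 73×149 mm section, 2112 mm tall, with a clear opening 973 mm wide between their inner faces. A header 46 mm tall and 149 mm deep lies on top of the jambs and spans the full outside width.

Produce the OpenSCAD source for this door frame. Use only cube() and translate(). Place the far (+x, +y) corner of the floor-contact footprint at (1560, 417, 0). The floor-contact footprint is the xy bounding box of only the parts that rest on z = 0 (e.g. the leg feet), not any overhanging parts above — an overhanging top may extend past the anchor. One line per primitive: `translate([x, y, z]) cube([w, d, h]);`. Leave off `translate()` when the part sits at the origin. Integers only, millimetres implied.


translate([441, 268, 0]) cube([73, 149, 2112]);
translate([1487, 268, 0]) cube([73, 149, 2112]);
translate([441, 268, 2112]) cube([1119, 149, 46]);


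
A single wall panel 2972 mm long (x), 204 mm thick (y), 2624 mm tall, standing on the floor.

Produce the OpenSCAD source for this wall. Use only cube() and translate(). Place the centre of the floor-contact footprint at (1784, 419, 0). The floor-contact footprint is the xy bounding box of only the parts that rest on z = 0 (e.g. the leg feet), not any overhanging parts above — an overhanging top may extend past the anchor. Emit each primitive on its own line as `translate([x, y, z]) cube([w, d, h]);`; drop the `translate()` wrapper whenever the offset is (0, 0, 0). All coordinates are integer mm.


translate([298, 317, 0]) cube([2972, 204, 2624]);


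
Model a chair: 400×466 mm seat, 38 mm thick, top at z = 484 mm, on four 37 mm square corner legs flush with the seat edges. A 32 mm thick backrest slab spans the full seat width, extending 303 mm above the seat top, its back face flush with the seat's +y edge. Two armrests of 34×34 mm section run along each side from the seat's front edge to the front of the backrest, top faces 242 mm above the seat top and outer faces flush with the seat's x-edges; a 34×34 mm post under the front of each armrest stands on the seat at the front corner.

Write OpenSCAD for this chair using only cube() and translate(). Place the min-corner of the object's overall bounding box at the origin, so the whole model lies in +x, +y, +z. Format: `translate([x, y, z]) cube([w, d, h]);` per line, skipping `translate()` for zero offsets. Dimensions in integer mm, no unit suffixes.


translate([0, 0, 446]) cube([400, 466, 38]);
cube([37, 37, 446]);
translate([363, 0, 0]) cube([37, 37, 446]);
translate([0, 429, 0]) cube([37, 37, 446]);
translate([363, 429, 0]) cube([37, 37, 446]);
translate([0, 434, 484]) cube([400, 32, 303]);
translate([0, 0, 692]) cube([34, 434, 34]);
translate([366, 0, 692]) cube([34, 434, 34]);
translate([0, 0, 484]) cube([34, 34, 208]);
translate([366, 0, 484]) cube([34, 34, 208]);


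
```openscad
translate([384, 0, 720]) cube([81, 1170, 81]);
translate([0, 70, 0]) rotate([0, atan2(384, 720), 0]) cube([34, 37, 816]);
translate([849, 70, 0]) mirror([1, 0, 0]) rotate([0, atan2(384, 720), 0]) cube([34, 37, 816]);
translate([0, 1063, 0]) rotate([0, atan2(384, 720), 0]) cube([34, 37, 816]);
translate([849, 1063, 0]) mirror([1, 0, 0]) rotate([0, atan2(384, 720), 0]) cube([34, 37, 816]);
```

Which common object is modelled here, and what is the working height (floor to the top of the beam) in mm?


A sawhorse. The overall height is 801 mm.

A beam across two mirrored pairs of raked legs — a sawhorse. The beam's underside is at z = 720 (matching the legs' vertical rise in atan2(384, 720)) and the beam is 81 mm tall, so its top is at 720 + 81 = 801 mm. The raked legs top out at the beam's underside, so that is the highest point.


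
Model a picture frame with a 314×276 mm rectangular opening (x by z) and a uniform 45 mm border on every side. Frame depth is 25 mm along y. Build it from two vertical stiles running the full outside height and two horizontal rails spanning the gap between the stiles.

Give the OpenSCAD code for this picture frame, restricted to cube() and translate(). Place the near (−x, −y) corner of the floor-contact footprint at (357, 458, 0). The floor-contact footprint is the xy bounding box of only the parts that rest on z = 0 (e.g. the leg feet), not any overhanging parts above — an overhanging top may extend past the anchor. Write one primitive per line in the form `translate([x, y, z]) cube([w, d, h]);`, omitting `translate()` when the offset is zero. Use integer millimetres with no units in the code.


translate([357, 458, 0]) cube([45, 25, 366]);
translate([716, 458, 0]) cube([45, 25, 366]);
translate([402, 458, 0]) cube([314, 25, 45]);
translate([402, 458, 321]) cube([314, 25, 45]);


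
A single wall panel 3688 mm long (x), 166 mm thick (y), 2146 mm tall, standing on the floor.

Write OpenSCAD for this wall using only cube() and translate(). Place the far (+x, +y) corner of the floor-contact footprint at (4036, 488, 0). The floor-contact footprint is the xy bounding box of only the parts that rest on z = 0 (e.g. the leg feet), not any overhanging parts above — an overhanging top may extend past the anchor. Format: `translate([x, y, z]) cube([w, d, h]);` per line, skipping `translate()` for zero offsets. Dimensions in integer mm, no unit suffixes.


translate([348, 322, 0]) cube([3688, 166, 2146]);


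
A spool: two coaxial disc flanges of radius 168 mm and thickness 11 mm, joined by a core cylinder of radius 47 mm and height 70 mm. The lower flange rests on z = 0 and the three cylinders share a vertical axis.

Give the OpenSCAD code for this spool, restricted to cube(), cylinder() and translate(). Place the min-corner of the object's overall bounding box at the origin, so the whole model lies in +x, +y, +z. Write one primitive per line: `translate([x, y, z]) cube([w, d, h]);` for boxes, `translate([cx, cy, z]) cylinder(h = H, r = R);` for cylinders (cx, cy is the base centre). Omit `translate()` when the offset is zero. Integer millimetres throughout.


translate([168, 168, 0]) cylinder(h = 11, r = 168);
translate([168, 168, 11]) cylinder(h = 70, r = 47);
translate([168, 168, 81]) cylinder(h = 11, r = 168);


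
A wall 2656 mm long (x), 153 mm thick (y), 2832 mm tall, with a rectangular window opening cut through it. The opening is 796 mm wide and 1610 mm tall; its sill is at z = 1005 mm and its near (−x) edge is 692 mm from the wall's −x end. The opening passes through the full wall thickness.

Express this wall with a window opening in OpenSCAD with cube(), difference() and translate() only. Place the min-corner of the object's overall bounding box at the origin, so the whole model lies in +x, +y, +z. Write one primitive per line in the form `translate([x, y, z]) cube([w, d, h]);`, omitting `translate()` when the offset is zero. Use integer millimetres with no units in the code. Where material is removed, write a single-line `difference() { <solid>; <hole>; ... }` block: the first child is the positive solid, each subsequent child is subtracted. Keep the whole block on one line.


difference() { cube([2656, 153, 2832]); translate([692, 0, 1005]) cube([796, 153, 1610]); }


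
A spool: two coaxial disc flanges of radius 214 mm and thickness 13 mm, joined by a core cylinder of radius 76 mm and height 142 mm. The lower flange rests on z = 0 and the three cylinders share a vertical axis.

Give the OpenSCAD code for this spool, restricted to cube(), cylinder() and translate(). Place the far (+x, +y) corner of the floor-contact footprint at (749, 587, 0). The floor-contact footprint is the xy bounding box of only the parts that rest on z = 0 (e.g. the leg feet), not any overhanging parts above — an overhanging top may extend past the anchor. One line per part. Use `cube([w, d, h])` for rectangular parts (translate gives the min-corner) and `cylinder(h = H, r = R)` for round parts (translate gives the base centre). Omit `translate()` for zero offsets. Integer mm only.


translate([535, 373, 0]) cylinder(h = 13, r = 214);
translate([535, 373, 13]) cylinder(h = 142, r = 76);
translate([535, 373, 155]) cylinder(h = 13, r = 214);


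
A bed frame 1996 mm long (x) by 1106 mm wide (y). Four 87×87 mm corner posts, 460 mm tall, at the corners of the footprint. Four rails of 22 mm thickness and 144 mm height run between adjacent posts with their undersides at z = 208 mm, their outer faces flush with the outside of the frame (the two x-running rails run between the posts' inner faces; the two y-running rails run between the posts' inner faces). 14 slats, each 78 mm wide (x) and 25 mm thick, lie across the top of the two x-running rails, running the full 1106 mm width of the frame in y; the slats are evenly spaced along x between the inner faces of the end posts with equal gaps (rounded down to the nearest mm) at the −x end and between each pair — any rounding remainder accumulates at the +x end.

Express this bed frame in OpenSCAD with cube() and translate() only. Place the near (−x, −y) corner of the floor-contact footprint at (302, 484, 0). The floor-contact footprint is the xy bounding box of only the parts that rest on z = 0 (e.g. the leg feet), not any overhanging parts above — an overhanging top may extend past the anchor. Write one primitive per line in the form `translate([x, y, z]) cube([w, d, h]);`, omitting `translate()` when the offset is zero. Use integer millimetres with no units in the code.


translate([302, 484, 0]) cube([87, 87, 460]);
translate([302, 1503, 0]) cube([87, 87, 460]);
translate([2211, 484, 0]) cube([87, 87, 460]);
translate([2211, 1503, 0]) cube([87, 87, 460]);
translate([389, 484, 208]) cube([1822, 22, 144]);
translate([389, 1568, 208]) cube([1822, 22, 144]);
translate([302, 571, 208]) cube([22, 932, 144]);
translate([2276, 571, 208]) cube([22, 932, 144]);
translate([437, 484, 352]) cube([78, 1106, 25]);
translate([563, 484, 352]) cube([78, 1106, 25]);
translate([689, 484, 352]) cube([78, 1106, 25]);
translate([815, 484, 352]) cube([78, 1106, 25]);
translate([941, 484, 352]) cube([78, 1106, 25]);
translate([1067, 484, 352]) cube([78, 1106, 25]);
translate([1193, 484, 352]) cube([78, 1106, 25]);
translate([1319, 484, 352]) cube([78, 1106, 25]);
translate([1445, 484, 352]) cube([78, 1106, 25]);
translate([1571, 484, 352]) cube([78, 1106, 25]);
translate([1697, 484, 352]) cube([78, 1106, 25]);
translate([1823, 484, 352]) cube([78, 1106, 25]);
translate([1949, 484, 352]) cube([78, 1106, 25]);
translate([2075, 484, 352]) cube([78, 1106, 25]);


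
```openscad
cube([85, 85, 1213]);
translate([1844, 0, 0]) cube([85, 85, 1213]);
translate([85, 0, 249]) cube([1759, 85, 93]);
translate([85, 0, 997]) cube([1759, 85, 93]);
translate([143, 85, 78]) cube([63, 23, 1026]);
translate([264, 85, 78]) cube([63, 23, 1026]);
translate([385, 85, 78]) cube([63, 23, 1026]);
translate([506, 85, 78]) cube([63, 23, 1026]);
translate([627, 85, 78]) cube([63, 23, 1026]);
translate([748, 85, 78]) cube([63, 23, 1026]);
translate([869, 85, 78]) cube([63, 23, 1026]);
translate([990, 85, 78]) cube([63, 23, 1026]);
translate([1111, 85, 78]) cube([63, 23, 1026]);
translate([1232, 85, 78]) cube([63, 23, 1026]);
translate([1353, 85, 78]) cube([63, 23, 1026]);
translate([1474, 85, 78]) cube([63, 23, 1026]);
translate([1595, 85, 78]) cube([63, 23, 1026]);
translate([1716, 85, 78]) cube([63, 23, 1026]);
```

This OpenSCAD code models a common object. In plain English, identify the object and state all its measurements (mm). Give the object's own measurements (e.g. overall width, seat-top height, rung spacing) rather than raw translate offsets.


A fence section. Two 85×85 mm posts, 1213 mm tall, stand on the floor with a clear span of 1759 mm between their inner faces. Two horizontal rails of 85×93 mm section span the gap between the posts with their undersides at z = 249 mm and z = 997 mm, flush with the posts' −y face. 14 pickets, each 63 mm wide, 23 mm thick and 1026 mm tall, are fixed to the +y face of the rails with their bottoms at z = 78 mm, spaced across the span with a 58 mm gap after the −x post and between neighbouring pickets, with 65 mm left before the +x post.


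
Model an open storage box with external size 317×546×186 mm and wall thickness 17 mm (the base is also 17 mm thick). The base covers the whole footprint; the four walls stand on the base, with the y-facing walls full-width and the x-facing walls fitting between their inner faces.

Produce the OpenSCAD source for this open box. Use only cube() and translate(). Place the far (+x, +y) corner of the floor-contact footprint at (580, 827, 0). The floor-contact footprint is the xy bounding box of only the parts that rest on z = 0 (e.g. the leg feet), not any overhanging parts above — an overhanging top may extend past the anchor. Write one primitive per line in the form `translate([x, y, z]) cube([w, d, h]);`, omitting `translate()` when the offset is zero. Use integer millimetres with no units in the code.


translate([263, 281, 0]) cube([317, 546, 17]);
translate([263, 281, 17]) cube([317, 17, 169]);
translate([263, 810, 17]) cube([317, 17, 169]);
translate([263, 298, 17]) cube([17, 512, 169]);
translate([563, 298, 17]) cube([17, 512, 169]);


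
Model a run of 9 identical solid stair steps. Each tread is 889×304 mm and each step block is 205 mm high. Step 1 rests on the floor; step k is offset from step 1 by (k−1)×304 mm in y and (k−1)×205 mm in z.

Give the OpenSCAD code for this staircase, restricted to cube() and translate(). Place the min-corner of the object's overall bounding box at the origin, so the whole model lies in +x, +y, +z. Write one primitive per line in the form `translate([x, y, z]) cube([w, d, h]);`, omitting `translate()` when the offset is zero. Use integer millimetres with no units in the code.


cube([889, 304, 205]);
translate([0, 304, 205]) cube([889, 304, 205]);
translate([0, 608, 410]) cube([889, 304, 205]);
translate([0, 912, 615]) cube([889, 304, 205]);
translate([0, 1216, 820]) cube([889, 304, 205]);
translate([0, 1520, 1025]) cube([889, 304, 205]);
translate([0, 1824, 1230]) cube([889, 304, 205]);
translate([0, 2128, 1435]) cube([889, 304, 205]);
translate([0, 2432, 1640]) cube([889, 304, 205]);


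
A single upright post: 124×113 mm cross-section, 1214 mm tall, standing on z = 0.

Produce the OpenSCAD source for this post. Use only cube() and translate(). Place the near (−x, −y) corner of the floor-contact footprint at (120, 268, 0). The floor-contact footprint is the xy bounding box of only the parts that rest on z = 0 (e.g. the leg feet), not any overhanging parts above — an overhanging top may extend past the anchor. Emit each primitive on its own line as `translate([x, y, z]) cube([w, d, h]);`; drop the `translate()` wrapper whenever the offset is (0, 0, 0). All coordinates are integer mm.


translate([120, 268, 0]) cube([124, 113, 1214]);


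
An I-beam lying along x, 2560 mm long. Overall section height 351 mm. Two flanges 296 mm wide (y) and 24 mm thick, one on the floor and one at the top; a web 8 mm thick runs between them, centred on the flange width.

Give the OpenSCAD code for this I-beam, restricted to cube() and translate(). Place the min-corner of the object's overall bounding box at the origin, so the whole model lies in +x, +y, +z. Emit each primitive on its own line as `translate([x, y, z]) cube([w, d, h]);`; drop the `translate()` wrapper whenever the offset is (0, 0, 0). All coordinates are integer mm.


cube([2560, 296, 24]);
translate([0, 144, 24]) cube([2560, 8, 303]);
translate([0, 0, 327]) cube([2560, 296, 24]);


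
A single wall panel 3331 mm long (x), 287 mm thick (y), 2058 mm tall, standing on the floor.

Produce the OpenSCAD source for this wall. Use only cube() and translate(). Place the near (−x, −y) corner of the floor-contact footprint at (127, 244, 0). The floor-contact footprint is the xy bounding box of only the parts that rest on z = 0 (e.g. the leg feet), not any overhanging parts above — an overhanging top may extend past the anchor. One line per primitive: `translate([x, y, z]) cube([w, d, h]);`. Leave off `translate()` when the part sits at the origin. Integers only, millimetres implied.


translate([127, 244, 0]) cube([3331, 287, 2058]);


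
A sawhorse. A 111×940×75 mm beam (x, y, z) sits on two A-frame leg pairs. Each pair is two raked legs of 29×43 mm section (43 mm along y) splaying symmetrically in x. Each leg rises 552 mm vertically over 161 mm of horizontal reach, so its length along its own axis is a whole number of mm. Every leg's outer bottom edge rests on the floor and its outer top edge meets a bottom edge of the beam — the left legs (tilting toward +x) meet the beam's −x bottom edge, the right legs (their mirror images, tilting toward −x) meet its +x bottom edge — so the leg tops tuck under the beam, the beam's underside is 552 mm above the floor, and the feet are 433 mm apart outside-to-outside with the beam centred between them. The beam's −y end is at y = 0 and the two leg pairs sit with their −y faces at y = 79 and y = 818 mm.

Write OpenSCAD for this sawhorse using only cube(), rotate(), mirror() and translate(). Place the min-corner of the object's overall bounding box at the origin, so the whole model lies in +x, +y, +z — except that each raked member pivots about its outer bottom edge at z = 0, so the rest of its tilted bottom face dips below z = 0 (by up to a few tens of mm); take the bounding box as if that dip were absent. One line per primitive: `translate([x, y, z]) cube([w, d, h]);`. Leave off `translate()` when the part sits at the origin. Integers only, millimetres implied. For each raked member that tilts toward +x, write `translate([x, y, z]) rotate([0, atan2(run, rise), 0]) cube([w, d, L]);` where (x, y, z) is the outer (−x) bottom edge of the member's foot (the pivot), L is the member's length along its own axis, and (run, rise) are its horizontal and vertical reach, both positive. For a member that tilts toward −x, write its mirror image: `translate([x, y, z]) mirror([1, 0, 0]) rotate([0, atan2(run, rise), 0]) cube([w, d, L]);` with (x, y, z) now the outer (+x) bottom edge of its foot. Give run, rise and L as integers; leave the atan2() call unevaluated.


translate([161, 0, 552]) cube([111, 940, 75]);
translate([0, 79, 0]) rotate([0, atan2(161, 552), 0]) cube([29, 43, 575]);
translate([433, 79, 0]) mirror([1, 0, 0]) rotate([0, atan2(161, 552), 0]) cube([29, 43, 575]);
translate([0, 818, 0]) rotate([0, atan2(161, 552), 0]) cube([29, 43, 575]);
translate([433, 818, 0]) mirror([1, 0, 0]) rotate([0, atan2(161, 552), 0]) cube([29, 43, 575]);
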